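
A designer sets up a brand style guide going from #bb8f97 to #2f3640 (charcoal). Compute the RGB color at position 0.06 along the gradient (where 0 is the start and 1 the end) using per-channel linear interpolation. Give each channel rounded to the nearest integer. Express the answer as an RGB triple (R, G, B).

#bb8f97 → (187, 143, 151); #2f3640 → (47, 54, 64).
R = 187 + 0.06 × (47 − 187) = 187 + 0.06 × -140 = 178.6 → 179
G = 143 + 0.06 × (54 − 143) = 143 + 0.06 × -89 = 137.66 → 138
B = 151 + 0.06 × (64 − 151) = 151 + 0.06 × -87 = 145.78 → 146

(179, 138, 146)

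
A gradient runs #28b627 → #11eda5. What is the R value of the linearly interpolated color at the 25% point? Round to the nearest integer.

R₁ = 40 (from #28b627), R₂ = 17 (from #11eda5).
R = 40 + 0.25 × (17 − 40) = 34.25 → 34

34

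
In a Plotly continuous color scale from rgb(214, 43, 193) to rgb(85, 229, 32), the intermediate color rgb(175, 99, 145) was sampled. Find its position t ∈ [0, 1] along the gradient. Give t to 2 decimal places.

Invert the lerp on the G channel (largest span, 186): t = (99 − 43) / (229 − 43) = 56/186 = 0.30108.
Check on R: (175 − 214)/(85 − 214) = 0.3023 ✓

0.30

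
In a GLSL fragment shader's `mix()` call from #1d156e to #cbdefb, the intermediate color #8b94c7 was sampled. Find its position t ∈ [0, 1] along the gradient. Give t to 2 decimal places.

Invert the lerp on the G channel (largest span, 201): t = (148 − 21) / (222 − 21) = 127/201 = 0.63184.
Check on R: (139 − 29)/(203 − 29) = 0.6322 ✓

0.63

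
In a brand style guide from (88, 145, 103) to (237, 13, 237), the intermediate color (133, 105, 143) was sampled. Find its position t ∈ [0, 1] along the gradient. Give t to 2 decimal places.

0.30

Invert the lerp on the R channel (largest span, 149): t = (133 − 88) / (237 − 88) = 45/149 = 0.30201.
Check on G: (105 − 145)/(13 − 145) = 0.303 ✓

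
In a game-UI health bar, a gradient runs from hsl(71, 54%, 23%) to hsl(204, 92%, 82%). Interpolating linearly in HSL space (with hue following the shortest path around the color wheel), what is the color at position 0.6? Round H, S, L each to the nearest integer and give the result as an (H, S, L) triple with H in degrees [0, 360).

Hue arc: Δh = 204 − 71 = 133° (|Δh| ≤ 180, already the shorter path).
H = 71 + 0.6 × (133) = 150.8 → 151°
S = 54 + 0.6 × (92 − 54) = 76.8 → 77%
L = 23 + 0.6 × (82 − 23) = 58.4 → 58%

(151, 77, 58)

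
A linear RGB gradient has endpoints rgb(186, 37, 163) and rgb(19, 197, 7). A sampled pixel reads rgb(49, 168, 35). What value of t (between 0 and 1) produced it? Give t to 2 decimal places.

0.82

Invert the lerp on the R channel (largest span, 167): t = (49 − 186) / (19 − 186) = -137/-167 = 0.82036.
Check on G: (168 − 37)/(197 − 37) = 0.8187 ✓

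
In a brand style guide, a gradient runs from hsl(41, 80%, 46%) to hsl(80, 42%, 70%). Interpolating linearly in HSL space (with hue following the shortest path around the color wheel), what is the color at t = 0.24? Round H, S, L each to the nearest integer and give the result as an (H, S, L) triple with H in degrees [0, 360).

(50, 71, 52)

Hue arc: Δh = 80 − 41 = 39° (|Δh| ≤ 180, already the shorter path).
H = 41 + 0.24 × (39) = 50.36 → 50°
S = 80 + 0.24 × (42 − 80) = 70.88 → 71%
L = 46 + 0.24 × (70 − 46) = 51.76 → 52%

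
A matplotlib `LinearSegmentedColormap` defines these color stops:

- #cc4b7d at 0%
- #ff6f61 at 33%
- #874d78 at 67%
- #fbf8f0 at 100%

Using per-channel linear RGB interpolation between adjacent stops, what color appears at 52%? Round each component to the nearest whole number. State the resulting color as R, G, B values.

52% lies between the 33% and 67% stops, so the local fraction is t = (52 − 33)/(67 − 33) = 19/34 ≈ 0.5588.
#ff6f61 → (255, 111, 97); #874d78 → (135, 77, 120).
R = 255 + 0.5588 × (135 − 255) = 187.944 → 188
G = 111 + 0.5588 × (77 − 111) = 92.001 → 92
B = 97 + 0.5588 × (120 − 97) = 109.852 → 110

(188, 92, 110)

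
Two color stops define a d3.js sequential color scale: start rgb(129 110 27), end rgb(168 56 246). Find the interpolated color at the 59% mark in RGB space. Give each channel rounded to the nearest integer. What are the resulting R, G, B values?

(152, 78, 156)

59% corresponds to t = 0.59.
R = 129 + 0.59 × (168 − 129) = 129 + 0.59 × 39 = 152.01 → 152
G = 110 + 0.59 × (56 − 110) = 110 + 0.59 × -54 = 78.14 → 78
B = 27 + 0.59 × (246 − 27) = 27 + 0.59 × 219 = 156.21 → 156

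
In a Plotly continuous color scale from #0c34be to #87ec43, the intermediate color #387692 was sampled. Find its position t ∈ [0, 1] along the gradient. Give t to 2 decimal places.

Invert the lerp on the G channel (largest span, 184): t = (118 − 52) / (236 − 52) = 66/184 = 0.3587.
Check on R: (56 − 12)/(135 − 12) = 0.3577 ✓

0.36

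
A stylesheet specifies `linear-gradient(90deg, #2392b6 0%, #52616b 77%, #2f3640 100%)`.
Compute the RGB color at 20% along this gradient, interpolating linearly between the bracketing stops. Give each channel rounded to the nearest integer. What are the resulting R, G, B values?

20% lies between the 0% and 77% stops, so the local fraction is t = (20 − 0)/(77 − 0) = 20/77 ≈ 0.2597.
#2392b6 → (35, 146, 182); #52616b → (82, 97, 107).
R = 35 + 0.2597 × (82 − 35) = 47.206 → 47
G = 146 + 0.2597 × (97 − 146) = 133.275 → 133
B = 182 + 0.2597 × (107 − 182) = 162.523 → 163

(47, 133, 163)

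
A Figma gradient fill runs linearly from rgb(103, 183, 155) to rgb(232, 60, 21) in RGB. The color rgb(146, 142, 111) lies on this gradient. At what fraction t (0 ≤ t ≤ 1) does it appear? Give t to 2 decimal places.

Invert the lerp on the B channel (largest span, 134): t = (111 − 155) / (21 − 155) = -44/-134 = 0.32836.
Check on R: (146 − 103)/(232 − 103) = 0.3333 ✓

0.33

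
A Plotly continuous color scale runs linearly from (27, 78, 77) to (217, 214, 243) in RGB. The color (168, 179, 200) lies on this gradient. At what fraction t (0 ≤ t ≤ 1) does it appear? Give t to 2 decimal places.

0.74

Invert the lerp on the R channel (largest span, 190): t = (168 − 27) / (217 − 27) = 141/190 = 0.74211.
Check on G: (179 − 78)/(214 − 78) = 0.7426 ✓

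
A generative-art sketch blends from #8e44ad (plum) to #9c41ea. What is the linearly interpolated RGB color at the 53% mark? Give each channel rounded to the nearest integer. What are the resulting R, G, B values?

#8e44ad → (142, 68, 173); #9c41ea → (156, 65, 234).
53% corresponds to t = 0.53.
R = 142 + 0.53 × (156 − 142) = 142 + 0.53 × 14 = 149.42 → 149
G = 68 + 0.53 × (65 − 68) = 68 + 0.53 × -3 = 66.41 → 66
B = 173 + 0.53 × (234 − 173) = 173 + 0.53 × 61 = 205.33 → 205

(149, 66, 205)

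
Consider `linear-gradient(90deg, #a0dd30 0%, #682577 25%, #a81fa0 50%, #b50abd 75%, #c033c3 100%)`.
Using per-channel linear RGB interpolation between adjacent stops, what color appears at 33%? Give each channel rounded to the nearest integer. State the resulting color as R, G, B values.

33% lies between the 25% and 50% stops, so the local fraction is t = (33 − 25)/(50 − 25) = 8/25 ≈ 0.32.
#682577 → (104, 37, 119); #a81fa0 → (168, 31, 160).
R = 104 + 0.32 × (168 − 104) = 124.48 → 124
G = 37 + 0.32 × (31 − 37) = 35.08 → 35
B = 119 + 0.32 × (160 − 119) = 132.12 → 132

(124, 35, 132)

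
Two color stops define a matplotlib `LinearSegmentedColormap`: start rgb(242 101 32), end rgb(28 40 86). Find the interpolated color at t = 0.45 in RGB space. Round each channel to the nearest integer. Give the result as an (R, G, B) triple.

(146, 74, 56)

R = 242 + 0.45 × (28 − 242) = 242 + 0.45 × -214 = 145.7 → 146
G = 101 + 0.45 × (40 − 101) = 101 + 0.45 × -61 = 73.55 → 74
B = 32 + 0.45 × (86 − 32) = 32 + 0.45 × 54 = 56.3 → 56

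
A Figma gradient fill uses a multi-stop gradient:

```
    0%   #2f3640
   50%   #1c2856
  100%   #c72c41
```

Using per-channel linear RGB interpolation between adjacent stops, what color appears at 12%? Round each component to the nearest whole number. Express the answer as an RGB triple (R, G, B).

12% lies between the 0% and 50% stops, so the local fraction is t = (12 − 0)/(50 − 0) = 12/50 ≈ 0.24.
#2f3640 → (47, 54, 64); #1c2856 → (28, 40, 86).
R = 47 + 0.24 × (28 − 47) = 42.44 → 42
G = 54 + 0.24 × (40 − 54) = 50.64 → 51
B = 64 + 0.24 × (86 − 64) = 69.28 → 69

(42, 51, 69)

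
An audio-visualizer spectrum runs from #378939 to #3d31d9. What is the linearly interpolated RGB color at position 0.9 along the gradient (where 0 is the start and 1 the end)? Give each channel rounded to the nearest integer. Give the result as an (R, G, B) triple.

#378939 → (55, 137, 57); #3d31d9 → (61, 49, 217).
R = 55 + 0.9 × (61 − 55) = 55 + 0.9 × 6 = 60.4 → 60
G = 137 + 0.9 × (49 − 137) = 137 + 0.9 × -88 = 57.8 → 58
B = 57 + 0.9 × (217 − 57) = 57 + 0.9 × 160 = 201 → 201

(60, 58, 201)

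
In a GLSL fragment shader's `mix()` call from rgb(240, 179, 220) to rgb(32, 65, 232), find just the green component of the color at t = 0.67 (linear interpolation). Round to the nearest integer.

G = 179 + 0.67 × (65 − 179) = 102.62 → 103

103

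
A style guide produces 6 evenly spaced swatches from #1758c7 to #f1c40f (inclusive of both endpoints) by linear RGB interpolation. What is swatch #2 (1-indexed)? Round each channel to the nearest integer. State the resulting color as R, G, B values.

With 6 swatches and endpoints inclusive, swatch 2 sits at t = (2 − 1)/(6 − 1) = 1/5 ≈ 0.2.
#1758c7 → (23, 88, 199); #f1c40f → (241, 196, 15).
R = 23 + 0.2 × (241 − 23) = 66.6 → 67
G = 88 + 0.2 × (196 − 88) = 109.6 → 110
B = 199 + 0.2 × (15 − 199) = 162.2 → 162

(67, 110, 162)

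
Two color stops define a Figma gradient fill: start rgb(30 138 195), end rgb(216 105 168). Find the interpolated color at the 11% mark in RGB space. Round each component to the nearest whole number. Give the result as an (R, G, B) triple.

11% corresponds to t = 0.11.
R = 30 + 0.11 × (216 − 30) = 30 + 0.11 × 186 = 50.46 → 50
G = 138 + 0.11 × (105 − 138) = 138 + 0.11 × -33 = 134.37 → 134
B = 195 + 0.11 × (168 − 195) = 195 + 0.11 × -27 = 192.03 → 192

(50, 134, 192)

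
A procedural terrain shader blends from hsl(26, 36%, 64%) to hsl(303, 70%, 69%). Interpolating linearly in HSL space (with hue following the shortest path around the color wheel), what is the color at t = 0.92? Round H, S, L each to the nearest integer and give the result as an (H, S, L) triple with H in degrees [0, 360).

(310, 67, 69)

Hue: 303 − 26 = 277°, but |277| > 180 so the shorter arc goes the other way: Δh = 277 − 360 = -83°.
H = 26 + 0.92 × (-83) = -50.36 → -50 → -50 mod 360 = 310°
S = 36 + 0.92 × (70 − 36) = 67.28 → 67%
L = 64 + 0.92 × (69 − 64) = 68.6 → 69%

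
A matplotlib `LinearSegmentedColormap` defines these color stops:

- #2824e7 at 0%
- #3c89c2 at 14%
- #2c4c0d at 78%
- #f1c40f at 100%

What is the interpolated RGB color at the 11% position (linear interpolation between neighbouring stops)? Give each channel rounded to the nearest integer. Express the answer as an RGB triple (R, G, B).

(56, 115, 202)

11% lies between the 0% and 14% stops, so the local fraction is t = (11 − 0)/(14 − 0) = 11/14 ≈ 0.7857.
#2824e7 → (40, 36, 231); #3c89c2 → (60, 137, 194).
R = 40 + 0.7857 × (60 − 40) = 55.714 → 56
G = 36 + 0.7857 × (137 − 36) = 115.356 → 115
B = 231 + 0.7857 × (194 − 231) = 201.929 → 202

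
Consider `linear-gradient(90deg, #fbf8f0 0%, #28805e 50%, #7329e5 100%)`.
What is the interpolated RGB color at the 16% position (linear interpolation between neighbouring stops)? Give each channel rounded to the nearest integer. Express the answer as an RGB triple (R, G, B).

16% lies between the 0% and 50% stops, so the local fraction is t = (16 − 0)/(50 − 0) = 16/50 ≈ 0.32.
#fbf8f0 → (251, 248, 240); #28805e → (40, 128, 94).
R = 251 + 0.32 × (40 − 251) = 183.48 → 183
G = 248 + 0.32 × (128 − 248) = 209.6 → 210
B = 240 + 0.32 × (94 − 240) = 193.28 → 193

(183, 210, 193)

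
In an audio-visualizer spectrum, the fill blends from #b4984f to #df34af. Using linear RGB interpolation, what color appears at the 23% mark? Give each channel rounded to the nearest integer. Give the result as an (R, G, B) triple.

(190, 129, 101)

#b4984f → (180, 152, 79); #df34af → (223, 52, 175).
23% corresponds to t = 0.23.
R = 180 + 0.23 × (223 − 180) = 180 + 0.23 × 43 = 189.89 → 190
G = 152 + 0.23 × (52 − 152) = 152 + 0.23 × -100 = 129 → 129
B = 79 + 0.23 × (175 − 79) = 79 + 0.23 × 96 = 101.08 → 101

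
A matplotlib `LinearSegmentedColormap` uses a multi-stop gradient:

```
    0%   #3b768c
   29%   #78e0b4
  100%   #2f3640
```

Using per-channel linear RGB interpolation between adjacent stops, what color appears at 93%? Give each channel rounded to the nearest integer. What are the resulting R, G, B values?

(54, 71, 75)

93% lies between the 29% and 100% stops, so the local fraction is t = (93 − 29)/(100 − 29) = 64/71 ≈ 0.9014.
#78e0b4 → (120, 224, 180); #2f3640 → (47, 54, 64).
R = 120 + 0.9014 × (47 − 120) = 54.198 → 54
G = 224 + 0.9014 × (54 − 224) = 70.762 → 71
B = 180 + 0.9014 × (64 − 180) = 75.438 → 75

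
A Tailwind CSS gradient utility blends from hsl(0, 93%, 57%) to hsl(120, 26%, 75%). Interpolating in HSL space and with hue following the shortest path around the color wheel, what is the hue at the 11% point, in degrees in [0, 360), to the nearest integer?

13

Hue arc: Δh = 120 − 0 = 120° (|Δh| ≤ 180, already the shorter path).
H = 0 + 0.11 × (120) = 13.2 → 13°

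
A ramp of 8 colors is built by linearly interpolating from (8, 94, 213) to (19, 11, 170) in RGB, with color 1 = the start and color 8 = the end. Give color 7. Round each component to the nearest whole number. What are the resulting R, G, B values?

(17, 23, 176)

With 8 swatches and endpoints inclusive, swatch 7 sits at t = (7 − 1)/(8 − 1) = 6/7 ≈ 0.8571.
R = 8 + 0.8571 × (19 − 8) = 17.428 → 17
G = 94 + 0.8571 × (11 − 94) = 22.861 → 23
B = 213 + 0.8571 × (170 − 213) = 176.145 → 176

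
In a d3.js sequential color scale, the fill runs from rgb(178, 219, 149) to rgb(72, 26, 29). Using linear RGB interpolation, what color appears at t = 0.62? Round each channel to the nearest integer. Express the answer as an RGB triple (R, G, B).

(112, 99, 75)

R = 178 + 0.62 × (72 − 178) = 178 + 0.62 × -106 = 112.28 → 112
G = 219 + 0.62 × (26 − 219) = 219 + 0.62 × -193 = 99.34 → 99
B = 149 + 0.62 × (29 − 149) = 149 + 0.62 × -120 = 74.6 → 75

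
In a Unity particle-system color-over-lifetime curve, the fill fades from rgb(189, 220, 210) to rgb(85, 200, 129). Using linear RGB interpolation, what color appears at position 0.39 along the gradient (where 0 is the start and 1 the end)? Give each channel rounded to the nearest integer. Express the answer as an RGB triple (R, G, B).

(148, 212, 178)

R = 189 + 0.39 × (85 − 189) = 189 + 0.39 × -104 = 148.44 → 148
G = 220 + 0.39 × (200 − 220) = 220 + 0.39 × -20 = 212.2 → 212
B = 210 + 0.39 × (129 − 210) = 210 + 0.39 × -81 = 178.41 → 178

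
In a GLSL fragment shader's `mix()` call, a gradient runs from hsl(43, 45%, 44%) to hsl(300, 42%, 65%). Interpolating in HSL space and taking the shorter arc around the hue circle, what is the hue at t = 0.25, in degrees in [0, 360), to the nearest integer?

Hue: 300 − 43 = 257°, but |257| > 180 so the shorter arc goes the other way: Δh = 257 − 360 = -103°.
H = 43 + 0.25 × (-103) = 17.25 → 17°

17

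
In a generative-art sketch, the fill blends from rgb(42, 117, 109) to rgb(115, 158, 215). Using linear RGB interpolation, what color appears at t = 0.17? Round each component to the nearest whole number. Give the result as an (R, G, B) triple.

(54, 124, 127)

R = 42 + 0.17 × (115 − 42) = 42 + 0.17 × 73 = 54.41 → 54
G = 117 + 0.17 × (158 − 117) = 117 + 0.17 × 41 = 123.97 → 124
B = 109 + 0.17 × (215 − 109) = 109 + 0.17 × 106 = 127.02 → 127
So the blended color is (54, 124, 127), about #367c7f.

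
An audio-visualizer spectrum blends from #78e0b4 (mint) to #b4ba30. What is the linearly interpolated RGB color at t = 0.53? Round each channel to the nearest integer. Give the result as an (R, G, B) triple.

(152, 204, 110)

#78e0b4 → (120, 224, 180); #b4ba30 → (180, 186, 48).
R = 120 + 0.53 × (180 − 120) = 120 + 0.53 × 60 = 151.8 → 152
G = 224 + 0.53 × (186 − 224) = 224 + 0.53 × -38 = 203.86 → 204
B = 180 + 0.53 × (48 − 180) = 180 + 0.53 × -132 = 110.04 → 110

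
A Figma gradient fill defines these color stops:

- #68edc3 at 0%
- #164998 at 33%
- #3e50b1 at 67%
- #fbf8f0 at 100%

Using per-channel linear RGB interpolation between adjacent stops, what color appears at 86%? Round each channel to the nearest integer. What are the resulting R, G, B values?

(171, 177, 213)

86% lies between the 67% and 100% stops, so the local fraction is t = (86 − 67)/(100 − 67) = 19/33 ≈ 0.5758.
#3e50b1 → (62, 80, 177); #fbf8f0 → (251, 248, 240).
R = 62 + 0.5758 × (251 − 62) = 170.826 → 171
G = 80 + 0.5758 × (248 − 80) = 176.734 → 177
B = 177 + 0.5758 × (240 − 177) = 213.275 → 213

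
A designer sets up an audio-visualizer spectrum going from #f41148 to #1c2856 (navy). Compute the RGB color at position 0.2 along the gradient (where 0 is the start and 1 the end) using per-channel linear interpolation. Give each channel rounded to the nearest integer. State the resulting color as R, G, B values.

(201, 22, 75)

#f41148 → (244, 17, 72); #1c2856 → (28, 40, 86).
R = 244 + 0.2 × (28 − 244) = 244 + 0.2 × -216 = 200.8 → 201
G = 17 + 0.2 × (40 − 17) = 17 + 0.2 × 23 = 21.6 → 22
B = 72 + 0.2 × (86 − 72) = 72 + 0.2 × 14 = 74.8 → 75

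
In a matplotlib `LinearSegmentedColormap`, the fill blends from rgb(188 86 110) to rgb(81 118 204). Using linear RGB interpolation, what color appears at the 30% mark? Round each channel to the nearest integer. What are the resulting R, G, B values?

30% corresponds to t = 0.3.
R = 188 + 0.3 × (81 − 188) = 188 + 0.3 × -107 = 155.9 → 156
G = 86 + 0.3 × (118 − 86) = 86 + 0.3 × 32 = 95.6 → 96
B = 110 + 0.3 × (204 − 110) = 110 + 0.3 × 94 = 138.2 → 138

(156, 96, 138)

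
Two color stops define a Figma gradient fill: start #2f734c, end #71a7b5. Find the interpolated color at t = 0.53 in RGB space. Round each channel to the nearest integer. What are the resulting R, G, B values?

#2f734c → (47, 115, 76); #71a7b5 → (113, 167, 181).
R = 47 + 0.53 × (113 − 47) = 47 + 0.53 × 66 = 81.98 → 82
G = 115 + 0.53 × (167 − 115) = 115 + 0.53 × 52 = 142.56 → 143
B = 76 + 0.53 × (181 − 76) = 76 + 0.53 × 105 = 131.65 → 132
So the blended color is (82, 143, 132), about #528f84.

(82, 143, 132)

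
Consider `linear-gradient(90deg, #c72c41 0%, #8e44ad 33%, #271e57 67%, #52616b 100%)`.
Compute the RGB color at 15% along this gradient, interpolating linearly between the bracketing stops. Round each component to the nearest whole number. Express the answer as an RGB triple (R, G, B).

(173, 55, 114)

15% lies between the 0% and 33% stops, so the local fraction is t = (15 − 0)/(33 − 0) = 15/33 ≈ 0.4545.
#c72c41 → (199, 44, 65); #8e44ad → (142, 68, 173).
R = 199 + 0.4545 × (142 − 199) = 173.094 → 173
G = 44 + 0.4545 × (68 − 44) = 54.908 → 55
B = 65 + 0.4545 × (173 − 65) = 114.086 → 114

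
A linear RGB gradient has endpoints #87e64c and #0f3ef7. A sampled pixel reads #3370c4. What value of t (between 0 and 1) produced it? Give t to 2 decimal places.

Invert the lerp on the B channel (largest span, 171): t = (196 − 76) / (247 − 76) = 120/171 = 0.70175.
Check on R: (51 − 135)/(15 − 135) = 0.7 ✓

0.70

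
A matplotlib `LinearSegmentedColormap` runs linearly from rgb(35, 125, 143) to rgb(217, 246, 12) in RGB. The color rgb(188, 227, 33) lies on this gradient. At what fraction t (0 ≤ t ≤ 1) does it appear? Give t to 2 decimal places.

0.84

Invert the lerp on the R channel (largest span, 182): t = (188 − 35) / (217 − 35) = 153/182 = 0.84066.
Check on G: (227 − 125)/(246 − 125) = 0.843 ✓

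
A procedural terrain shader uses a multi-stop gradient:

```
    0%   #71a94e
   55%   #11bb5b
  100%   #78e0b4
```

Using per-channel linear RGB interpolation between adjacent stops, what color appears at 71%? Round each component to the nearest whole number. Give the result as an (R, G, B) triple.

(54, 200, 123)

71% lies between the 55% and 100% stops, so the local fraction is t = (71 − 55)/(100 − 55) = 16/45 ≈ 0.3556.
#11bb5b → (17, 187, 91); #78e0b4 → (120, 224, 180).
R = 17 + 0.3556 × (120 − 17) = 53.627 → 54
G = 187 + 0.3556 × (224 − 187) = 200.157 → 200
B = 91 + 0.3556 × (180 − 91) = 122.648 → 123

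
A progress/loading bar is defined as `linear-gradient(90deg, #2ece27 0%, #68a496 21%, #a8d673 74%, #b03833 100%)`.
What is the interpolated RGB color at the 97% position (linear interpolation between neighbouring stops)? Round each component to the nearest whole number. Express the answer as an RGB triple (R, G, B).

97% lies between the 74% and 100% stops, so the local fraction is t = (97 − 74)/(100 − 74) = 23/26 ≈ 0.8846.
#a8d673 → (168, 214, 115); #b03833 → (176, 56, 51).
R = 168 + 0.8846 × (176 − 168) = 175.077 → 175
G = 214 + 0.8846 × (56 − 214) = 74.233 → 74
B = 115 + 0.8846 × (51 − 115) = 58.386 → 58

(175, 74, 58)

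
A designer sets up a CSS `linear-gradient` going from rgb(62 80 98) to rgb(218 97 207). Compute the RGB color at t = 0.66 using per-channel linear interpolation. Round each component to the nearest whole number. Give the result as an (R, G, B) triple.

R = 62 + 0.66 × (218 − 62) = 62 + 0.66 × 156 = 164.96 → 165
G = 80 + 0.66 × (97 − 80) = 80 + 0.66 × 17 = 91.22 → 91
B = 98 + 0.66 × (207 − 98) = 98 + 0.66 × 109 = 169.94 → 170
So the blended color is (165, 91, 170), about #a55baa.

(165, 91, 170)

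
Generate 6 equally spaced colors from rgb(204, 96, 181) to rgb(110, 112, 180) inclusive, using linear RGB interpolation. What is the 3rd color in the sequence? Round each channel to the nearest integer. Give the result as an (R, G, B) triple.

(166, 102, 181)

With 6 swatches and endpoints inclusive, swatch 3 sits at t = (3 − 1)/(6 − 1) = 2/5 ≈ 0.4.
R = 204 + 0.4 × (110 − 204) = 166.4 → 166
G = 96 + 0.4 × (112 − 96) = 102.4 → 102
B = 181 + 0.4 × (180 − 181) = 180.6 → 181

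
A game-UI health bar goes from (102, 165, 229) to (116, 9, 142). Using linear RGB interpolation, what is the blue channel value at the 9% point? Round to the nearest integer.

221

B = 229 + 0.09 × (142 − 229) = 221.17 → 221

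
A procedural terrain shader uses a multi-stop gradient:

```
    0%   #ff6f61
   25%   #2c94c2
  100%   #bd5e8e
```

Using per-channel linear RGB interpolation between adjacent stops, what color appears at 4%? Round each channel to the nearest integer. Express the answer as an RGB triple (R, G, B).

4% lies between the 0% and 25% stops, so the local fraction is t = (4 − 0)/(25 − 0) = 4/25 ≈ 0.16.
#ff6f61 → (255, 111, 97); #2c94c2 → (44, 148, 194).
R = 255 + 0.16 × (44 − 255) = 221.24 → 221
G = 111 + 0.16 × (148 − 111) = 116.92 → 117
B = 97 + 0.16 × (194 − 97) = 112.52 → 113

(221, 117, 113)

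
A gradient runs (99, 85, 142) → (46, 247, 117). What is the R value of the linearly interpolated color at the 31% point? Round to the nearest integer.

83

R = 99 + 0.31 × (46 − 99) = 82.57 → 83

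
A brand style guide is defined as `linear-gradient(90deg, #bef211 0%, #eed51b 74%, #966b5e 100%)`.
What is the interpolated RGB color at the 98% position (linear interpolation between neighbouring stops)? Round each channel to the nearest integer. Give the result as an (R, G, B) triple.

(157, 115, 89)

98% lies between the 74% and 100% stops, so the local fraction is t = (98 − 74)/(100 − 74) = 24/26 ≈ 0.9231.
#eed51b → (238, 213, 27); #966b5e → (150, 107, 94).
R = 238 + 0.9231 × (150 − 238) = 156.767 → 157
G = 213 + 0.9231 × (107 − 213) = 115.151 → 115
B = 27 + 0.9231 × (94 − 27) = 88.848 → 89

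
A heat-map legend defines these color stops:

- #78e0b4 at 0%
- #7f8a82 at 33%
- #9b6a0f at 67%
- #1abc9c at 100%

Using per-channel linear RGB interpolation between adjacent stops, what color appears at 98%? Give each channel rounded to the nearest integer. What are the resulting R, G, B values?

98% lies between the 67% and 100% stops, so the local fraction is t = (98 − 67)/(100 − 67) = 31/33 ≈ 0.9394.
#9b6a0f → (155, 106, 15); #1abc9c → (26, 188, 156).
R = 155 + 0.9394 × (26 − 155) = 33.817 → 34
G = 106 + 0.9394 × (188 − 106) = 183.031 → 183
B = 15 + 0.9394 × (156 − 15) = 147.455 → 147

(34, 183, 147)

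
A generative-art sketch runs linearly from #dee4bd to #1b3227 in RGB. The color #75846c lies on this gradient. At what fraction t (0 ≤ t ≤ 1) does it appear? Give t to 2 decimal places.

0.54

Invert the lerp on the R channel (largest span, 195): t = (117 − 222) / (27 − 222) = -105/-195 = 0.53846.
Check on G: (132 − 228)/(50 − 228) = 0.5393 ✓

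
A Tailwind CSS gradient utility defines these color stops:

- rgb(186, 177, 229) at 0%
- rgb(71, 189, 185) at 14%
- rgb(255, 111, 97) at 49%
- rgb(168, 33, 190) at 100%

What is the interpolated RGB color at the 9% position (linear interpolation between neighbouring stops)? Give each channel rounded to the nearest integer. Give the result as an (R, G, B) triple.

(112, 185, 201)

9% lies between the 0% and 14% stops, so the local fraction is t = (9 − 0)/(14 − 0) = 9/14 ≈ 0.6429.
R = 186 + 0.6429 × (71 − 186) = 112.066 → 112
G = 177 + 0.6429 × (189 − 177) = 184.715 → 185
B = 229 + 0.6429 × (185 − 229) = 200.712 → 201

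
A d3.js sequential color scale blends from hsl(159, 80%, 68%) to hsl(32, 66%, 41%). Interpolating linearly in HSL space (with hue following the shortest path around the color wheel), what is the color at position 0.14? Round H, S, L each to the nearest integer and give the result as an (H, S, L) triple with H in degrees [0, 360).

(141, 78, 64)

Hue arc: Δh = 32 − 159 = -127° (|Δh| ≤ 180, already the shorter path).
H = 159 + 0.14 × (-127) = 141.22 → 141°
S = 80 + 0.14 × (66 − 80) = 78.04 → 78%
L = 68 + 0.14 × (41 − 68) = 64.22 → 64%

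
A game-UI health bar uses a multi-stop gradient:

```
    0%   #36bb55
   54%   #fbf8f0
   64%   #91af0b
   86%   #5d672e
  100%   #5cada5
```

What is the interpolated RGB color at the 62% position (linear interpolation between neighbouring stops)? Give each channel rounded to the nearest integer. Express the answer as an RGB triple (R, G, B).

(166, 190, 57)

62% lies between the 54% and 64% stops, so the local fraction is t = (62 − 54)/(64 − 54) = 8/10 ≈ 0.8.
#fbf8f0 → (251, 248, 240); #91af0b → (145, 175, 11).
R = 251 + 0.8 × (145 − 251) = 166.2 → 166
G = 248 + 0.8 × (175 − 248) = 189.6 → 190
B = 240 + 0.8 × (11 − 240) = 56.8 → 57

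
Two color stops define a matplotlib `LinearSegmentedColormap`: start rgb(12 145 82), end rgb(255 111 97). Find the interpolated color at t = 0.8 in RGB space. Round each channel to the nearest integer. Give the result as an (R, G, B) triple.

(206, 118, 94)

R = 12 + 0.8 × (255 − 12) = 12 + 0.8 × 243 = 206.4 → 206
G = 145 + 0.8 × (111 − 145) = 145 + 0.8 × -34 = 117.8 → 118
B = 82 + 0.8 × (97 − 82) = 82 + 0.8 × 15 = 94 → 94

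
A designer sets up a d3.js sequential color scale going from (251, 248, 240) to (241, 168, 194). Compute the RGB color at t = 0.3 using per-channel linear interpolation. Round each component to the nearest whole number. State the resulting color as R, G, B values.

(248, 224, 226)

R = 251 + 0.3 × (241 − 251) = 251 + 0.3 × -10 = 248 → 248
G = 248 + 0.3 × (168 − 248) = 248 + 0.3 × -80 = 224 → 224
B = 240 + 0.3 × (194 − 240) = 240 + 0.3 × -46 = 226.2 → 226
So the blended color is (248, 224, 226), about #f8e0e2.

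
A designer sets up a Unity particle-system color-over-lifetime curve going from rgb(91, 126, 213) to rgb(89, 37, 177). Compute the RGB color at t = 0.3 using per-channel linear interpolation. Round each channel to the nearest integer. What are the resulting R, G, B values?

(90, 99, 202)

R = 91 + 0.3 × (89 − 91) = 91 + 0.3 × -2 = 90.4 → 90
G = 126 + 0.3 × (37 − 126) = 126 + 0.3 × -89 = 99.3 → 99
B = 213 + 0.3 × (177 − 213) = 213 + 0.3 × -36 = 202.2 → 202
So the blended color is (90, 99, 202), about #5a63ca.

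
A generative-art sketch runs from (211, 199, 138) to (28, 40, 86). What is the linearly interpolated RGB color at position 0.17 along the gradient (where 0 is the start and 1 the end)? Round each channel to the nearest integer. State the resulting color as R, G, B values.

(180, 172, 129)

R = 211 + 0.17 × (28 − 211) = 211 + 0.17 × -183 = 179.89 → 180
G = 199 + 0.17 × (40 − 199) = 199 + 0.17 × -159 = 171.97 → 172
B = 138 + 0.17 × (86 − 138) = 138 + 0.17 × -52 = 129.16 → 129
So the blended color is (180, 172, 129), about #b4ac81.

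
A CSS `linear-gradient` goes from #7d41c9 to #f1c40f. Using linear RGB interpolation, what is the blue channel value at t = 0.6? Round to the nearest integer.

89

B₁ = 201 (from #7d41c9), B₂ = 15 (from #f1c40f).
B = 201 + 0.6 × (15 − 201) = 89.4 → 89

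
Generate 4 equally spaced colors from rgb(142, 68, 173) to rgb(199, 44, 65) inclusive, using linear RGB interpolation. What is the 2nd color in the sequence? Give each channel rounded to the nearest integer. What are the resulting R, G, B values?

With 4 swatches and endpoints inclusive, swatch 2 sits at t = (2 − 1)/(4 − 1) = 1/3 ≈ 0.3333.
R = 142 + 0.3333 × (199 − 142) = 160.998 → 161
G = 68 + 0.3333 × (44 − 68) = 60.001 → 60
B = 173 + 0.3333 × (65 − 173) = 137.004 → 137

(161, 60, 137)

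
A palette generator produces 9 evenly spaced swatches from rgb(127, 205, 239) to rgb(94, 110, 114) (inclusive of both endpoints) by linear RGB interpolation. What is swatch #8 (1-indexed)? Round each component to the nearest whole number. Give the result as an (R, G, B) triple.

(98, 122, 130)

With 9 swatches and endpoints inclusive, swatch 8 sits at t = (8 − 1)/(9 − 1) = 7/8 ≈ 0.875.
R = 127 + 0.875 × (94 − 127) = 98.125 → 98
G = 205 + 0.875 × (110 − 205) = 121.875 → 122
B = 239 + 0.875 × (114 − 239) = 129.625 → 130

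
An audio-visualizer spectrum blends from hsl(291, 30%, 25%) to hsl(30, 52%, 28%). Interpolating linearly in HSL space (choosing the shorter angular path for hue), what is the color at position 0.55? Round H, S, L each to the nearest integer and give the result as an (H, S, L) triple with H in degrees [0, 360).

(345, 42, 27)

Hue: 30 − 291 = -261°, but |-261| > 180 so the shorter arc goes the other way: Δh = -261 + 360 = 99°.
H = 291 + 0.55 × (99) = 345.45 → 345°
S = 30 + 0.55 × (52 − 30) = 42.1 → 42%
L = 25 + 0.55 × (28 − 25) = 26.65 → 27%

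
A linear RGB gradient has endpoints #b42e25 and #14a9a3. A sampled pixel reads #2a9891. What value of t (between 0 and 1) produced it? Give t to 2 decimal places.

Invert the lerp on the R channel (largest span, 160): t = (42 − 180) / (20 − 180) = -138/-160 = 0.8625.
Check on G: (152 − 46)/(169 − 46) = 0.8618 ✓

0.86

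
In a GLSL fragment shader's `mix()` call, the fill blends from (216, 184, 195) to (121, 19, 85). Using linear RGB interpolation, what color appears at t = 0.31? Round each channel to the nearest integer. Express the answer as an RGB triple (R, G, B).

R = 216 + 0.31 × (121 − 216) = 216 + 0.31 × -95 = 186.55 → 187
G = 184 + 0.31 × (19 − 184) = 184 + 0.31 × -165 = 132.85 → 133
B = 195 + 0.31 × (85 − 195) = 195 + 0.31 × -110 = 160.9 → 161

(187, 133, 161)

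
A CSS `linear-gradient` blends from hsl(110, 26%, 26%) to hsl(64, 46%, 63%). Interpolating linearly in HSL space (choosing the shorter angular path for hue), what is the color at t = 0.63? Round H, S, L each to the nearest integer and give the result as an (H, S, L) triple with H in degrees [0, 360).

Hue arc: Δh = 64 − 110 = -46° (|Δh| ≤ 180, already the shorter path).
H = 110 + 0.63 × (-46) = 81.02 → 81°
S = 26 + 0.63 × (46 − 26) = 38.6 → 39%
L = 26 + 0.63 × (63 − 26) = 49.31 → 49%

(81, 39, 49)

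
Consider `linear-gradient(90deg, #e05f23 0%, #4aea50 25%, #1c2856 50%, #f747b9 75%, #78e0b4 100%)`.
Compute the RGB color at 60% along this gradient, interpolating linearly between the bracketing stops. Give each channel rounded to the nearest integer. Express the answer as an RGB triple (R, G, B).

(116, 52, 126)

60% lies between the 50% and 75% stops, so the local fraction is t = (60 − 50)/(75 − 50) = 10/25 ≈ 0.4.
#1c2856 → (28, 40, 86); #f747b9 → (247, 71, 185).
R = 28 + 0.4 × (247 − 28) = 115.6 → 116
G = 40 + 0.4 × (71 − 40) = 52.4 → 52
B = 86 + 0.4 × (185 − 86) = 125.6 → 126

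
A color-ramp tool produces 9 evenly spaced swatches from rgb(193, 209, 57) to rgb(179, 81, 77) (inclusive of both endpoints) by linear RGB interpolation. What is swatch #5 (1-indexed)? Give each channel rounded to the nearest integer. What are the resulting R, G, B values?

(186, 145, 67)

With 9 swatches and endpoints inclusive, swatch 5 sits at t = (5 − 1)/(9 − 1) = 4/8 ≈ 0.5.
R = 193 + 0.5 × (179 − 193) = 186 → 186
G = 209 + 0.5 × (81 − 209) = 145 → 145
B = 57 + 0.5 × (77 − 57) = 67 → 67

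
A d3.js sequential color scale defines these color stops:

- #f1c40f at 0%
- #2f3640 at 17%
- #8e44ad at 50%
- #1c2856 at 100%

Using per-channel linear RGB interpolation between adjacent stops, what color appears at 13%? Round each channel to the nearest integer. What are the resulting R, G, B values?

(93, 87, 52)

13% lies between the 0% and 17% stops, so the local fraction is t = (13 − 0)/(17 − 0) = 13/17 ≈ 0.7647.
#f1c40f → (241, 196, 15); #2f3640 → (47, 54, 64).
R = 241 + 0.7647 × (47 − 241) = 92.648 → 93
G = 196 + 0.7647 × (54 − 196) = 87.413 → 87
B = 15 + 0.7647 × (64 − 15) = 52.47 → 52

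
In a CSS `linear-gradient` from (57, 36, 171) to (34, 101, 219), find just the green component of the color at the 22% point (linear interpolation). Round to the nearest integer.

50

G = 36 + 0.22 × (101 − 36) = 50.3 → 50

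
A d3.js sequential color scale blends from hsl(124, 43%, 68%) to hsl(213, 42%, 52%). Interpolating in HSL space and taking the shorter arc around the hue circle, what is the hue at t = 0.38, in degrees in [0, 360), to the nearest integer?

Hue arc: Δh = 213 − 124 = 89° (|Δh| ≤ 180, already the shorter path).
H = 124 + 0.38 × (89) = 157.82 → 158°

158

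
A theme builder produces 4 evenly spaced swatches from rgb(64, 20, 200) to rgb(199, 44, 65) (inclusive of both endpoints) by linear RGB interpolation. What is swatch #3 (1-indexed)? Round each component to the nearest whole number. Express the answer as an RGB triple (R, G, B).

(154, 36, 110)

With 4 swatches and endpoints inclusive, swatch 3 sits at t = (3 − 1)/(4 − 1) = 2/3 ≈ 0.6667.
R = 64 + 0.6667 × (199 − 64) = 154.005 → 154
G = 20 + 0.6667 × (44 − 20) = 36.001 → 36
B = 200 + 0.6667 × (65 − 200) = 109.996 → 110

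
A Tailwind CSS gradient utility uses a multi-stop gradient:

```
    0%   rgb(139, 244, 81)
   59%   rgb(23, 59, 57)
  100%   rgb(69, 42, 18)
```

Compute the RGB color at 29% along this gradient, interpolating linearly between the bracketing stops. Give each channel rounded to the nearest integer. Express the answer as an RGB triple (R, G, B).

(82, 153, 69)

29% lies between the 0% and 59% stops, so the local fraction is t = (29 − 0)/(59 − 0) = 29/59 ≈ 0.4915.
R = 139 + 0.4915 × (23 − 139) = 81.986 → 82
G = 244 + 0.4915 × (59 − 244) = 153.072 → 153
B = 81 + 0.4915 × (57 − 81) = 69.204 → 69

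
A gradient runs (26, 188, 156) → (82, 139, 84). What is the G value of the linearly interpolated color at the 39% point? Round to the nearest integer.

G = 188 + 0.39 × (139 − 188) = 168.89 → 169

169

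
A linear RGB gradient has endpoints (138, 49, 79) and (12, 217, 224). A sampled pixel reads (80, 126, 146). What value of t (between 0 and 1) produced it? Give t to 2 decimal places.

0.46

Invert the lerp on the G channel (largest span, 168): t = (126 − 49) / (217 − 49) = 77/168 = 0.45833.
Check on R: (80 − 138)/(12 − 138) = 0.4603 ✓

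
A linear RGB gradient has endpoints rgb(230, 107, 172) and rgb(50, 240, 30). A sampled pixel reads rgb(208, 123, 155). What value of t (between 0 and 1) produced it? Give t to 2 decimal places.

Invert the lerp on the R channel (largest span, 180): t = (208 − 230) / (50 − 230) = -22/-180 = 0.12222.
Check on G: (123 − 107)/(240 − 107) = 0.1203 ✓

0.12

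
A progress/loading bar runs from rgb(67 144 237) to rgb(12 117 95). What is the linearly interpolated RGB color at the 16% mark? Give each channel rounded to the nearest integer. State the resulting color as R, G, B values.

(58, 140, 214)

16% corresponds to t = 0.16.
R = 67 + 0.16 × (12 − 67) = 67 + 0.16 × -55 = 58.2 → 58
G = 144 + 0.16 × (117 − 144) = 144 + 0.16 × -27 = 139.68 → 140
B = 237 + 0.16 × (95 − 237) = 237 + 0.16 × -142 = 214.28 → 214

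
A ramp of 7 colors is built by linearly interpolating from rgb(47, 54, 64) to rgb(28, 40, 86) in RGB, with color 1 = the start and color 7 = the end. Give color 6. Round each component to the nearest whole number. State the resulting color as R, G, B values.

(31, 42, 82)

With 7 swatches and endpoints inclusive, swatch 6 sits at t = (6 − 1)/(7 − 1) = 5/6 ≈ 0.8333.
R = 47 + 0.8333 × (28 − 47) = 31.167 → 31
G = 54 + 0.8333 × (40 − 54) = 42.334 → 42
B = 64 + 0.8333 × (86 − 64) = 82.333 → 82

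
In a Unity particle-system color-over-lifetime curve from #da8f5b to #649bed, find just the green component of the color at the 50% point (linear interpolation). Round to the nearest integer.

G₁ = 143 (from #da8f5b), G₂ = 155 (from #649bed).
G = 143 + 0.5 × (155 − 143) = 149 → 149

149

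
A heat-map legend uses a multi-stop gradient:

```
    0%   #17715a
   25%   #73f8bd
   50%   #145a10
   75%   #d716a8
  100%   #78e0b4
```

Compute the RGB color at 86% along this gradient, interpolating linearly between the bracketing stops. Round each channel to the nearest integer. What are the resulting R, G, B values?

(173, 111, 173)

86% lies between the 75% and 100% stops, so the local fraction is t = (86 − 75)/(100 − 75) = 11/25 ≈ 0.44.
#d716a8 → (215, 22, 168); #78e0b4 → (120, 224, 180).
R = 215 + 0.44 × (120 − 215) = 173.2 → 173
G = 22 + 0.44 × (224 − 22) = 110.88 → 111
B = 168 + 0.44 × (180 − 168) = 173.28 → 173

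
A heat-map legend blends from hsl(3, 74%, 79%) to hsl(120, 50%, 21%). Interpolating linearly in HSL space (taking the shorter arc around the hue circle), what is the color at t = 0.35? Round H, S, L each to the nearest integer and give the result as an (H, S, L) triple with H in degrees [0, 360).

Hue arc: Δh = 120 − 3 = 117° (|Δh| ≤ 180, already the shorter path).
H = 3 + 0.35 × (117) = 43.95 → 44°
S = 74 + 0.35 × (50 − 74) = 65.6 → 66%
L = 79 + 0.35 × (21 − 79) = 58.7 → 59%

(44, 66, 59)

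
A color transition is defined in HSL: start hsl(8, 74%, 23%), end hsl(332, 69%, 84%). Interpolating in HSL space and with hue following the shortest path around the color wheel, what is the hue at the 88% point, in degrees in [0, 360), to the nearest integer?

336

Hue: 332 − 8 = 324°, but |324| > 180 so the shorter arc goes the other way: Δh = 324 − 360 = -36°.
H = 8 + 0.88 × (-36) = -23.68 → -24 → -24 mod 360 = 336°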